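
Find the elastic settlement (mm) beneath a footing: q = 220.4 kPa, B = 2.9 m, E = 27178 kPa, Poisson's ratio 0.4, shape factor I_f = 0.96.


Result: 18.965 mm

Derivation:
Using Se = q * B * (1 - nu^2) * I_f / E
1 - nu^2 = 1 - 0.4^2 = 0.84
Se = 220.4 * 2.9 * 0.84 * 0.96 / 27178
Se = 0.018965 m
Convert to mm: Se = 0.018965 * 1000 = 18.965 mm


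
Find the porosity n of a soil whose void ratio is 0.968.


Using the relation n = e / (1 + e)
n = 0.968 / (1 + 0.968)
n = 0.968 / 1.968
n = 0.4919


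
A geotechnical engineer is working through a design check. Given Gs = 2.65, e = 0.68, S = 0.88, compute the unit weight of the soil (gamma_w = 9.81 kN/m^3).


Result: 18.968 kN/m^3

Derivation:
Using gamma = gamma_w * (Gs + S*e) / (1 + e)
Numerator: Gs + S*e = 2.65 + 0.88*0.68 = 3.2484
Denominator: 1 + e = 1 + 0.68 = 1.68
gamma = 9.81 * 3.2484 / 1.68
gamma = 18.968 kN/m^3


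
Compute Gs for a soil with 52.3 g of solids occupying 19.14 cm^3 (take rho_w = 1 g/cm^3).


Using Gs = m_s / (V_s * rho_w)
Since rho_w = 1 g/cm^3:
Gs = 52.3 / 19.14
Gs = 2.732


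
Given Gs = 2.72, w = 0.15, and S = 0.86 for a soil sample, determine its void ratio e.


Result: 0.4744

Derivation:
Using the relation e = Gs * w / S
e = 2.72 * 0.15 / 0.86
e = 0.4744


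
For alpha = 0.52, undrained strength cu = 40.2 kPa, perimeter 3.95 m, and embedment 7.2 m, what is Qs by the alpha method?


Result: 594.51 kN

Derivation:
Using Qs = alpha * cu * perimeter * L
Qs = 0.52 * 40.2 * 3.95 * 7.2
Qs = 594.51 kN


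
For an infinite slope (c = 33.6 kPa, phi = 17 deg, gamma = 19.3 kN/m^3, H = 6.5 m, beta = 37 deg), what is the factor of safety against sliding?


Using Fs = c / (gamma*H*sin(beta)*cos(beta)) + tan(phi)/tan(beta)
Cohesion contribution = 33.6 / (19.3*6.5*sin(37)*cos(37))
Cohesion contribution = 0.557259
Friction contribution = tan(17)/tan(37) = 0.405718
Fs = 0.557259 + 0.405718
Fs = 0.963


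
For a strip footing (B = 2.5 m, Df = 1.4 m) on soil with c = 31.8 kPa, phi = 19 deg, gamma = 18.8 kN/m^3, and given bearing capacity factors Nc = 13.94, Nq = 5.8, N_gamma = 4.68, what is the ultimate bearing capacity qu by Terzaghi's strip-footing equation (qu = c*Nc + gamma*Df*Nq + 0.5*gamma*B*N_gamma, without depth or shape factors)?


Compute qu = c*Nc + gamma*Df*Nq + 0.5*gamma*B*N_gamma
Term 1: 31.8 * 13.94 = 443.292
Term 2: 18.8 * 1.4 * 5.8 = 152.656
Term 3: 0.5 * 18.8 * 2.5 * 4.68 = 109.98
qu = 443.292 + 152.656 + 109.98
qu = 705.93 kPa


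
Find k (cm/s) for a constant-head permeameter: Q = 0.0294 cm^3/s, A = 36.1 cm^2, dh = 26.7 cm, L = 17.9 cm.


Result: 0.000546 cm/s

Derivation:
Compute hydraulic gradient:
i = dh / L = 26.7 / 17.9 = 1.49162
Then apply Darcy's law:
k = Q / (A * i)
k = 0.0294 / (36.1 * 1.49162)
k = 0.0294 / 53.8475
k = 0.000546 cm/s


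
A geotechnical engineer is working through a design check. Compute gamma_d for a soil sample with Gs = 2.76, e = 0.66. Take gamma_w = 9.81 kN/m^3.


Using gamma_d = Gs * gamma_w / (1 + e)
gamma_d = 2.76 * 9.81 / (1 + 0.66)
gamma_d = 2.76 * 9.81 / 1.66
gamma_d = 16.311 kN/m^3


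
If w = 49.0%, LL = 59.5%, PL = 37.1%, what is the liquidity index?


First compute the plasticity index:
PI = LL - PL = 59.5 - 37.1 = 22.4
Then compute the liquidity index:
LI = (w - PL) / PI
LI = (49.0 - 37.1) / 22.4
LI = 0.531


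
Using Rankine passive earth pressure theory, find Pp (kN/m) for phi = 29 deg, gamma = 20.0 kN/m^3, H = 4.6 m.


Compute passive earth pressure coefficient:
Kp = tan^2(45 + phi/2) = tan^2(59.5) = 2.88206
Compute passive force:
Pp = 0.5 * Kp * gamma * H^2
Pp = 0.5 * 2.88206 * 20.0 * 4.6^2
Pp = 609.84 kN/m


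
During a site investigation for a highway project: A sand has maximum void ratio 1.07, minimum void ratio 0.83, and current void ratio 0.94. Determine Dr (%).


Result: 54.17 %

Derivation:
Using Dr = (e_max - e) / (e_max - e_min) * 100
e_max - e = 1.07 - 0.94 = 0.13
e_max - e_min = 1.07 - 0.83 = 0.24
Dr = 0.13 / 0.24 * 100
Dr = 54.17 %


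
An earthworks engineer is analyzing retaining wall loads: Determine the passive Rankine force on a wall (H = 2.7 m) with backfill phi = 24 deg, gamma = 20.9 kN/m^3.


Compute passive earth pressure coefficient:
Kp = tan^2(45 + phi/2) = tan^2(57.0) = 2.371184
Compute passive force:
Pp = 0.5 * Kp * gamma * H^2
Pp = 0.5 * 2.371184 * 20.9 * 2.7^2
Pp = 180.64 kN/m


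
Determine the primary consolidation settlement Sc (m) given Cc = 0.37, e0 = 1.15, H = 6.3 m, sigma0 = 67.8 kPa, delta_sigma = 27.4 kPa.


Using Sc = Cc * H / (1 + e0) * log10((sigma0 + delta_sigma) / sigma0)
Stress ratio = (67.8 + 27.4) / 67.8 = 1.40413
log10(1.40413) = 0.147407
Cc * H / (1 + e0) = 0.37 * 6.3 / (1 + 1.15) = 1.08419
Sc = 1.08419 * 0.147407
Sc = 0.1598 m


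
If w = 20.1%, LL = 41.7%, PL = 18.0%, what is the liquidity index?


Result: 0.089

Derivation:
First compute the plasticity index:
PI = LL - PL = 41.7 - 18.0 = 23.7
Then compute the liquidity index:
LI = (w - PL) / PI
LI = (20.1 - 18.0) / 23.7
LI = 0.089


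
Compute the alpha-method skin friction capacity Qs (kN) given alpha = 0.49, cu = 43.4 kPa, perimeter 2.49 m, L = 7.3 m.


Using Qs = alpha * cu * perimeter * L
Qs = 0.49 * 43.4 * 2.49 * 7.3
Qs = 386.55 kN


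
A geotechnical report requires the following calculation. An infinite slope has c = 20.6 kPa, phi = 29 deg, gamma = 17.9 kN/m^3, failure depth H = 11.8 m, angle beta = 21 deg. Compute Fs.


Result: 1.736

Derivation:
Using Fs = c / (gamma*H*sin(beta)*cos(beta)) + tan(phi)/tan(beta)
Cohesion contribution = 20.6 / (17.9*11.8*sin(21)*cos(21))
Cohesion contribution = 0.291509
Friction contribution = tan(29)/tan(21) = 1.44402
Fs = 0.291509 + 1.44402
Fs = 1.736


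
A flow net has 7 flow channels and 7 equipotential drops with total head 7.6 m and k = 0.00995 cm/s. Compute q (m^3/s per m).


Convert k to m/s for unit consistency with H:
k = 0.00995 cm/s = 0.00995 / 100 m/s = 9.95e-05 m/s
Using q = k * H * Nf / Nd
Nf / Nd = 7 / 7 = 1.0
q = 9.95e-05 * 7.6 * 1.0
q = 0.0007562 m^3/s per m


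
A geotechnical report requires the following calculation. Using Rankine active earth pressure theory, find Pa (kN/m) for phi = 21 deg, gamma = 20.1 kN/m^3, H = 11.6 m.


Compute active earth pressure coefficient:
Ka = tan^2(45 - phi/2) = tan^2(34.5) = 0.472355
Compute active force:
Pa = 0.5 * Ka * gamma * H^2
Pa = 0.5 * 0.472355 * 20.1 * 11.6^2
Pa = 638.78 kN/m


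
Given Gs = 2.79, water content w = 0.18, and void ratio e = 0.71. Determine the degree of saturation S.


Using S = Gs * w / e
S = 2.79 * 0.18 / 0.71
S = 0.7073


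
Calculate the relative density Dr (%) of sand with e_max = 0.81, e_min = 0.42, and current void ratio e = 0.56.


Using Dr = (e_max - e) / (e_max - e_min) * 100
e_max - e = 0.81 - 0.56 = 0.25
e_max - e_min = 0.81 - 0.42 = 0.39
Dr = 0.25 / 0.39 * 100
Dr = 64.1 %


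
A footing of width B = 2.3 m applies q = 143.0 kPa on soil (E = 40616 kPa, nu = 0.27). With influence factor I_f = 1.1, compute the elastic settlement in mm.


Using Se = q * B * (1 - nu^2) * I_f / E
1 - nu^2 = 1 - 0.27^2 = 0.9271
Se = 143.0 * 2.3 * 0.9271 * 1.1 / 40616
Se = 0.008258 m
Convert to mm: Se = 0.008258 * 1000 = 8.258 mm


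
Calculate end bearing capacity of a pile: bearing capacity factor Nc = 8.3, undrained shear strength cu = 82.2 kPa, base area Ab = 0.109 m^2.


Result: 74.37 kN

Derivation:
Using Qb = Nc * cu * Ab
Qb = 8.3 * 82.2 * 0.109
Qb = 74.37 kN


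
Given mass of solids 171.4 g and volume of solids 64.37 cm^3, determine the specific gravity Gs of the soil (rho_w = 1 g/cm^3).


Using Gs = m_s / (V_s * rho_w)
Since rho_w = 1 g/cm^3:
Gs = 171.4 / 64.37
Gs = 2.663


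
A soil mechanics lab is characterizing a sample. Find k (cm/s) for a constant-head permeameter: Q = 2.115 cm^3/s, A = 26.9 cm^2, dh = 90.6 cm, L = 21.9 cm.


Compute hydraulic gradient:
i = dh / L = 90.6 / 21.9 = 4.13699
Then apply Darcy's law:
k = Q / (A * i)
k = 2.115 / (26.9 * 4.13699)
k = 2.115 / 111.285
k = 0.019005 cm/s


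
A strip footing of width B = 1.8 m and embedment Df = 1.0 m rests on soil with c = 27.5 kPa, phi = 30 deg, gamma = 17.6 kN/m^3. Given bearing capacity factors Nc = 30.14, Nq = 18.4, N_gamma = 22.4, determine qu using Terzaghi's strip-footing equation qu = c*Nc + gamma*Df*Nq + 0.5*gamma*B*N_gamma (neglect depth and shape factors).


Compute qu = c*Nc + gamma*Df*Nq + 0.5*gamma*B*N_gamma
Term 1: 27.5 * 30.14 = 828.85
Term 2: 17.6 * 1.0 * 18.4 = 323.84
Term 3: 0.5 * 17.6 * 1.8 * 22.4 = 354.816
qu = 828.85 + 323.84 + 354.816
qu = 1507.51 kPa


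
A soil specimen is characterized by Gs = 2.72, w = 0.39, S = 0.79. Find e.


Result: 1.3428

Derivation:
Using the relation e = Gs * w / S
e = 2.72 * 0.39 / 0.79
e = 1.3428


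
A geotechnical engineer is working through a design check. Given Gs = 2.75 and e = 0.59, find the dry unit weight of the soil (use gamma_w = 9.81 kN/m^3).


Result: 16.967 kN/m^3

Derivation:
Using gamma_d = Gs * gamma_w / (1 + e)
gamma_d = 2.75 * 9.81 / (1 + 0.59)
gamma_d = 2.75 * 9.81 / 1.59
gamma_d = 16.967 kN/m^3


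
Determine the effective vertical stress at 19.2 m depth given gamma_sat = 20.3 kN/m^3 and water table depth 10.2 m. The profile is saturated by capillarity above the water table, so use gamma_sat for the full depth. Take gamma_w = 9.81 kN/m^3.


Total stress = gamma_sat * depth
sigma = 20.3 * 19.2 = 389.76 kPa
Pore water pressure u = gamma_w * (depth - d_wt)
u = 9.81 * (19.2 - 10.2) = 88.29 kPa
Effective stress = sigma - u
sigma' = 389.76 - 88.29 = 301.47 kPa


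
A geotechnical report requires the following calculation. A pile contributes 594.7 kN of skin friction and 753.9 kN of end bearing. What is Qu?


Using Qu = Qf + Qb
Qu = 594.7 + 753.9
Qu = 1348.6 kN


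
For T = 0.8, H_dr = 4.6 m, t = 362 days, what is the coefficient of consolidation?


Result: 0.04676 m^2/day

Derivation:
Using cv = T * H_dr^2 / t
H_dr^2 = 4.6^2 = 21.16
cv = 0.8 * 21.16 / 362
cv = 0.04676 m^2/day


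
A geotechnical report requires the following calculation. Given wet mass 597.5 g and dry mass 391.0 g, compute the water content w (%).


Using w = (m_wet - m_dry) / m_dry * 100
m_wet - m_dry = 597.5 - 391.0 = 206.5 g
w = 206.5 / 391.0 * 100
w = 52.81 %


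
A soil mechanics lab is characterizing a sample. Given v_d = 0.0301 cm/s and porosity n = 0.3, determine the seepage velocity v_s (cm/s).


Result: 0.10033 cm/s

Derivation:
Using v_s = v_d / n
v_s = 0.0301 / 0.3
v_s = 0.10033 cm/s


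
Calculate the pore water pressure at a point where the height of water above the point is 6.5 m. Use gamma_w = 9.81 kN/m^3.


Result: 63.77 kPa

Derivation:
Using u = gamma_w * h_w
u = 9.81 * 6.5
u = 63.77 kPa


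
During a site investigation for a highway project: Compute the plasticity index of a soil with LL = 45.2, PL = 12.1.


Using PI = LL - PL
PI = 45.2 - 12.1
PI = 33.1


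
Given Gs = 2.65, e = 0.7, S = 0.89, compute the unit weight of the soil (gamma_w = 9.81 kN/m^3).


Using gamma = gamma_w * (Gs + S*e) / (1 + e)
Numerator: Gs + S*e = 2.65 + 0.89*0.7 = 3.273
Denominator: 1 + e = 1 + 0.7 = 1.7
gamma = 9.81 * 3.273 / 1.7
gamma = 18.887 kN/m^3


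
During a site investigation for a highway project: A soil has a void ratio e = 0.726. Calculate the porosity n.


Using the relation n = e / (1 + e)
n = 0.726 / (1 + 0.726)
n = 0.726 / 1.726
n = 0.4206


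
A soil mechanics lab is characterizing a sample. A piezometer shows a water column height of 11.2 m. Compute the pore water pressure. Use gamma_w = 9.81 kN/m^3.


Using u = gamma_w * h_w
u = 9.81 * 11.2
u = 109.87 kPa


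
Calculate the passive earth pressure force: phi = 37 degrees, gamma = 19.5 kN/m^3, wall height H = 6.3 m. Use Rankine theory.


Compute passive earth pressure coefficient:
Kp = tan^2(45 + phi/2) = tan^2(63.5) = 4.022791
Compute passive force:
Pp = 0.5 * Kp * gamma * H^2
Pp = 0.5 * 4.022791 * 19.5 * 6.3^2
Pp = 1556.73 kN/m


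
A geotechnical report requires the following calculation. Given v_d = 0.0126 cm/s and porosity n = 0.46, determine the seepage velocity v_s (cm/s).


Result: 0.02739 cm/s

Derivation:
Using v_s = v_d / n
v_s = 0.0126 / 0.46
v_s = 0.02739 cm/s


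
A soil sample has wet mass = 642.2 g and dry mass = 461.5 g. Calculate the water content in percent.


Using w = (m_wet - m_dry) / m_dry * 100
m_wet - m_dry = 642.2 - 461.5 = 180.7 g
w = 180.7 / 461.5 * 100
w = 39.15 %


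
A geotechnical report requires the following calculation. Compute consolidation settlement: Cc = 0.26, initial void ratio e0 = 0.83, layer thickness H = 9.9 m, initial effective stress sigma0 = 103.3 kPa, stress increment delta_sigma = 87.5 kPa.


Using Sc = Cc * H / (1 + e0) * log10((sigma0 + delta_sigma) / sigma0)
Stress ratio = (103.3 + 87.5) / 103.3 = 1.84705
log10(1.84705) = 0.266478
Cc * H / (1 + e0) = 0.26 * 9.9 / (1 + 0.83) = 1.40656
Sc = 1.40656 * 0.266478
Sc = 0.3748 m


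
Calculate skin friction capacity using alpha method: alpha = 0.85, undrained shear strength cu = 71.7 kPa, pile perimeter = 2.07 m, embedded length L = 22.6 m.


Result: 2851.13 kN

Derivation:
Using Qs = alpha * cu * perimeter * L
Qs = 0.85 * 71.7 * 2.07 * 22.6
Qs = 2851.13 kN


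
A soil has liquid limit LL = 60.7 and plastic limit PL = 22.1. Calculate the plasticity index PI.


Using PI = LL - PL
PI = 60.7 - 22.1
PI = 38.6


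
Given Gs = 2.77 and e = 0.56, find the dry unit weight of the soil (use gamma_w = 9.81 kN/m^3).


Using gamma_d = Gs * gamma_w / (1 + e)
gamma_d = 2.77 * 9.81 / (1 + 0.56)
gamma_d = 2.77 * 9.81 / 1.56
gamma_d = 17.419 kN/m^3


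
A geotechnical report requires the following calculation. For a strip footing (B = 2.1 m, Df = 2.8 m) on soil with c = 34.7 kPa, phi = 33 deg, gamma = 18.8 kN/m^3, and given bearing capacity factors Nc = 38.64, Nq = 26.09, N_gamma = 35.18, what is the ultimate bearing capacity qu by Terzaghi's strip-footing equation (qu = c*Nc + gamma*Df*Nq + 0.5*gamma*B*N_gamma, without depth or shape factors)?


Compute qu = c*Nc + gamma*Df*Nq + 0.5*gamma*B*N_gamma
Term 1: 34.7 * 38.64 = 1340.808
Term 2: 18.8 * 2.8 * 26.09 = 1373.3776
Term 3: 0.5 * 18.8 * 2.1 * 35.18 = 694.4532
qu = 1340.808 + 1373.3776 + 694.4532
qu = 3408.64 kPa


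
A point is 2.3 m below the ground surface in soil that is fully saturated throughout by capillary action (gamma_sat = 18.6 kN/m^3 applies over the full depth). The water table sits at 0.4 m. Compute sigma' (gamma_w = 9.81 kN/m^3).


Total stress = gamma_sat * depth
sigma = 18.6 * 2.3 = 42.78 kPa
Pore water pressure u = gamma_w * (depth - d_wt)
u = 9.81 * (2.3 - 0.4) = 18.639 kPa
Effective stress = sigma - u
sigma' = 42.78 - 18.639 = 24.14 kPa


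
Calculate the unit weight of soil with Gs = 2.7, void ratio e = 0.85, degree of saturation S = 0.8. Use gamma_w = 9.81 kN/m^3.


Using gamma = gamma_w * (Gs + S*e) / (1 + e)
Numerator: Gs + S*e = 2.7 + 0.8*0.85 = 3.38
Denominator: 1 + e = 1 + 0.85 = 1.85
gamma = 9.81 * 3.38 / 1.85
gamma = 17.923 kN/m^3


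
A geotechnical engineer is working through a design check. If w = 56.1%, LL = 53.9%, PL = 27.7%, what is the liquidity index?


Result: 1.084

Derivation:
First compute the plasticity index:
PI = LL - PL = 53.9 - 27.7 = 26.2
Then compute the liquidity index:
LI = (w - PL) / PI
LI = (56.1 - 27.7) / 26.2
LI = 1.084


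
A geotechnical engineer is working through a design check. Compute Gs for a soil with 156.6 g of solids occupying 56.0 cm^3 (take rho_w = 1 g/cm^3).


Using Gs = m_s / (V_s * rho_w)
Since rho_w = 1 g/cm^3:
Gs = 156.6 / 56.0
Gs = 2.796


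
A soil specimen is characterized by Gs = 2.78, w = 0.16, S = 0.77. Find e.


Result: 0.5777

Derivation:
Using the relation e = Gs * w / S
e = 2.78 * 0.16 / 0.77
e = 0.5777


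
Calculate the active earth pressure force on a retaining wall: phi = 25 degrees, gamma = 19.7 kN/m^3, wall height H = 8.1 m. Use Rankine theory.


Result: 262.29 kN/m

Derivation:
Compute active earth pressure coefficient:
Ka = tan^2(45 - phi/2) = tan^2(32.5) = 0.405859
Compute active force:
Pa = 0.5 * Ka * gamma * H^2
Pa = 0.5 * 0.405859 * 19.7 * 8.1^2
Pa = 262.29 kN/m


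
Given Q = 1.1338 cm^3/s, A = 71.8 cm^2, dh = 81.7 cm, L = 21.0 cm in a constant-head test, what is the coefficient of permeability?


Compute hydraulic gradient:
i = dh / L = 81.7 / 21.0 = 3.89048
Then apply Darcy's law:
k = Q / (A * i)
k = 1.1338 / (71.8 * 3.89048)
k = 1.1338 / 279.336
k = 0.004059 cm/s


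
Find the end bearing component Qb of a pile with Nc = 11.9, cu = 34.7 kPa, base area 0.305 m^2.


Result: 125.94 kN

Derivation:
Using Qb = Nc * cu * Ab
Qb = 11.9 * 34.7 * 0.305
Qb = 125.94 kN


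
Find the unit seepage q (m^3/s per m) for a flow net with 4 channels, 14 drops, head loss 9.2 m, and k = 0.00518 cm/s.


Convert k to m/s for unit consistency with H:
k = 0.00518 cm/s = 0.00518 / 100 m/s = 5.18e-05 m/s
Using q = k * H * Nf / Nd
Nf / Nd = 4 / 14 = 0.2857
q = 5.18e-05 * 9.2 * 0.2857
q = 0.0001362 m^3/s per m


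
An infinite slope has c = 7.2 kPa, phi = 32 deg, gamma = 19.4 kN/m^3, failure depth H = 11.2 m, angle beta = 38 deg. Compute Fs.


Using Fs = c / (gamma*H*sin(beta)*cos(beta)) + tan(phi)/tan(beta)
Cohesion contribution = 7.2 / (19.4*11.2*sin(38)*cos(38))
Cohesion contribution = 0.0683028
Friction contribution = tan(32)/tan(38) = 0.799796
Fs = 0.0683028 + 0.799796
Fs = 0.868


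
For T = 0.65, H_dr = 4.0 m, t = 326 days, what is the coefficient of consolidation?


Result: 0.0319 m^2/day

Derivation:
Using cv = T * H_dr^2 / t
H_dr^2 = 4.0^2 = 16.0
cv = 0.65 * 16.0 / 326
cv = 0.0319 m^2/day


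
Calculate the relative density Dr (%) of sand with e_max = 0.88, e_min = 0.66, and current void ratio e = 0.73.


Using Dr = (e_max - e) / (e_max - e_min) * 100
e_max - e = 0.88 - 0.73 = 0.15
e_max - e_min = 0.88 - 0.66 = 0.22
Dr = 0.15 / 0.22 * 100
Dr = 68.18 %


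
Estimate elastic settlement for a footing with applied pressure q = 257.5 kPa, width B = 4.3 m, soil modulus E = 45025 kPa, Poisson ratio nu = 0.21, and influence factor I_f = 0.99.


Using Se = q * B * (1 - nu^2) * I_f / E
1 - nu^2 = 1 - 0.21^2 = 0.9559
Se = 257.5 * 4.3 * 0.9559 * 0.99 / 45025
Se = 0.023272 m
Convert to mm: Se = 0.023272 * 1000 = 23.272 mm


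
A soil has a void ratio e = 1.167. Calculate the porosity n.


Result: 0.5385

Derivation:
Using the relation n = e / (1 + e)
n = 1.167 / (1 + 1.167)
n = 1.167 / 2.167
n = 0.5385


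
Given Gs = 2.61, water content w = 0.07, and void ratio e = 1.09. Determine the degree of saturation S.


Using S = Gs * w / e
S = 2.61 * 0.07 / 1.09
S = 0.1676


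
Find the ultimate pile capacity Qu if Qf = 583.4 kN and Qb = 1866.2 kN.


Using Qu = Qf + Qb
Qu = 583.4 + 1866.2
Qu = 2449.6 kN


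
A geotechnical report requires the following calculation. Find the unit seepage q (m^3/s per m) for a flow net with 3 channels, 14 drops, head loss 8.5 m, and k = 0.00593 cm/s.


Result: 0.000108 m^3/s per m

Derivation:
Convert k to m/s for unit consistency with H:
k = 0.00593 cm/s = 0.00593 / 100 m/s = 5.93e-05 m/s
Using q = k * H * Nf / Nd
Nf / Nd = 3 / 14 = 0.2143
q = 5.93e-05 * 8.5 * 0.2143
q = 0.000108 m^3/s per m


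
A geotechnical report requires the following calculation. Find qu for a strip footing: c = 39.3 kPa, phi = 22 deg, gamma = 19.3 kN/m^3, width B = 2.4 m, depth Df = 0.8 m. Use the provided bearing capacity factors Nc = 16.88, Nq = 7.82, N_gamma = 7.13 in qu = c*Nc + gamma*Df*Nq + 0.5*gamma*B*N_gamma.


Compute qu = c*Nc + gamma*Df*Nq + 0.5*gamma*B*N_gamma
Term 1: 39.3 * 16.88 = 663.384
Term 2: 19.3 * 0.8 * 7.82 = 120.7408
Term 3: 0.5 * 19.3 * 2.4 * 7.13 = 165.1308
qu = 663.384 + 120.7408 + 165.1308
qu = 949.26 kPa


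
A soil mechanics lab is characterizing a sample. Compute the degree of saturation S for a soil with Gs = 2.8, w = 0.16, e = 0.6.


Using S = Gs * w / e
S = 2.8 * 0.16 / 0.6
S = 0.7467


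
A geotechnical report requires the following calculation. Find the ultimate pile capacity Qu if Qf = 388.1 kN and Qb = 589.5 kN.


Using Qu = Qf + Qb
Qu = 388.1 + 589.5
Qu = 977.6 kN


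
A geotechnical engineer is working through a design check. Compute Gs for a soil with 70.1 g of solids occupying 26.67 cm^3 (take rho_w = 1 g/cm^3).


Using Gs = m_s / (V_s * rho_w)
Since rho_w = 1 g/cm^3:
Gs = 70.1 / 26.67
Gs = 2.628


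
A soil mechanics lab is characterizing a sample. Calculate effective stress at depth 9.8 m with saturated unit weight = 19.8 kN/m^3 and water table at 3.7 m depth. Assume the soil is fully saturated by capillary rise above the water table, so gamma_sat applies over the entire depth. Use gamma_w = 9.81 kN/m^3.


Total stress = gamma_sat * depth
sigma = 19.8 * 9.8 = 194.04 kPa
Pore water pressure u = gamma_w * (depth - d_wt)
u = 9.81 * (9.8 - 3.7) = 59.841 kPa
Effective stress = sigma - u
sigma' = 194.04 - 59.841 = 134.2 kPa


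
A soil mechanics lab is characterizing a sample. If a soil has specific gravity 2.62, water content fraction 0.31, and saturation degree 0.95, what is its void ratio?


Using the relation e = Gs * w / S
e = 2.62 * 0.31 / 0.95
e = 0.8549


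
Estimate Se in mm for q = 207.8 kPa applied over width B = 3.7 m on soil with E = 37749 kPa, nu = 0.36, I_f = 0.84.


Using Se = q * B * (1 - nu^2) * I_f / E
1 - nu^2 = 1 - 0.36^2 = 0.8704
Se = 207.8 * 3.7 * 0.8704 * 0.84 / 37749
Se = 0.014892 m
Convert to mm: Se = 0.014892 * 1000 = 14.892 mm


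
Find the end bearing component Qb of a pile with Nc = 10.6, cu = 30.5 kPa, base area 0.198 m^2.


Using Qb = Nc * cu * Ab
Qb = 10.6 * 30.5 * 0.198
Qb = 64.01 kN


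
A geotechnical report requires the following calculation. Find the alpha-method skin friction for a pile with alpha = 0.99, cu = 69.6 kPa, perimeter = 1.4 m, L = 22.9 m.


Using Qs = alpha * cu * perimeter * L
Qs = 0.99 * 69.6 * 1.4 * 22.9
Qs = 2209.06 kN


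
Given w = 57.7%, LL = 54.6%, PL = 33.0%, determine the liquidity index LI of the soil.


Result: 1.144

Derivation:
First compute the plasticity index:
PI = LL - PL = 54.6 - 33.0 = 21.6
Then compute the liquidity index:
LI = (w - PL) / PI
LI = (57.7 - 33.0) / 21.6
LI = 1.144


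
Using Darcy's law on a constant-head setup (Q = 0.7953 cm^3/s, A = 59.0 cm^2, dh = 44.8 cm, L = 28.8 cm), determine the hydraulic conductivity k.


Result: 0.008665 cm/s

Derivation:
Compute hydraulic gradient:
i = dh / L = 44.8 / 28.8 = 1.55556
Then apply Darcy's law:
k = Q / (A * i)
k = 0.7953 / (59.0 * 1.55556)
k = 0.7953 / 91.7778
k = 0.008665 cm/s


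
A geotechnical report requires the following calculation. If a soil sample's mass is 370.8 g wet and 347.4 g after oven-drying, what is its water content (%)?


Using w = (m_wet - m_dry) / m_dry * 100
m_wet - m_dry = 370.8 - 347.4 = 23.4 g
w = 23.4 / 347.4 * 100
w = 6.74 %


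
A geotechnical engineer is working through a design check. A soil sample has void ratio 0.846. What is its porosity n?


Using the relation n = e / (1 + e)
n = 0.846 / (1 + 0.846)
n = 0.846 / 1.846
n = 0.4583


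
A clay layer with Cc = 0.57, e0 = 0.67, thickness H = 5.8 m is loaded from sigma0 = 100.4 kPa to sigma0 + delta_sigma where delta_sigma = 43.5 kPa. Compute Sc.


Using Sc = Cc * H / (1 + e0) * log10((sigma0 + delta_sigma) / sigma0)
Stress ratio = (100.4 + 43.5) / 100.4 = 1.43327
log10(1.43327) = 0.156327
Cc * H / (1 + e0) = 0.57 * 5.8 / (1 + 0.67) = 1.97964
Sc = 1.97964 * 0.156327
Sc = 0.3095 m


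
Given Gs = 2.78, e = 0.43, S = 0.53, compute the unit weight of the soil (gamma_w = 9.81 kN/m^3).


Using gamma = gamma_w * (Gs + S*e) / (1 + e)
Numerator: Gs + S*e = 2.78 + 0.53*0.43 = 3.0079
Denominator: 1 + e = 1 + 0.43 = 1.43
gamma = 9.81 * 3.0079 / 1.43
gamma = 20.635 kN/m^3


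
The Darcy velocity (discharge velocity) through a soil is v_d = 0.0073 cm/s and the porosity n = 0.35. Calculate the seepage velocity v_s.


Result: 0.02086 cm/s

Derivation:
Using v_s = v_d / n
v_s = 0.0073 / 0.35
v_s = 0.02086 cm/s


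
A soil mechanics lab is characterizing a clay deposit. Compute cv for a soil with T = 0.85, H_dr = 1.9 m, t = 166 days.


Using cv = T * H_dr^2 / t
H_dr^2 = 1.9^2 = 3.61
cv = 0.85 * 3.61 / 166
cv = 0.01848 m^2/day


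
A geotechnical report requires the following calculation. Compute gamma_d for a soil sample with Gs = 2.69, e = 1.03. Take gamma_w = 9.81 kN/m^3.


Using gamma_d = Gs * gamma_w / (1 + e)
gamma_d = 2.69 * 9.81 / (1 + 1.03)
gamma_d = 2.69 * 9.81 / 2.03
gamma_d = 12.999 kN/m^3


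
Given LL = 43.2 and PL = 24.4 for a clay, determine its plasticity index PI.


Using PI = LL - PL
PI = 43.2 - 24.4
PI = 18.8


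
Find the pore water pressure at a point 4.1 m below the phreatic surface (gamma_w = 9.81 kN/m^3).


Result: 40.22 kPa

Derivation:
Using u = gamma_w * h_w
u = 9.81 * 4.1
u = 40.22 kPa


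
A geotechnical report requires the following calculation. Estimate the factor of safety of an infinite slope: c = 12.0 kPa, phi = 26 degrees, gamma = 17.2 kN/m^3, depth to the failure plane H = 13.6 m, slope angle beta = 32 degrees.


Using Fs = c / (gamma*H*sin(beta)*cos(beta)) + tan(phi)/tan(beta)
Cohesion contribution = 12.0 / (17.2*13.6*sin(32)*cos(32))
Cohesion contribution = 0.114152
Friction contribution = tan(26)/tan(32) = 0.780535
Fs = 0.114152 + 0.780535
Fs = 0.895


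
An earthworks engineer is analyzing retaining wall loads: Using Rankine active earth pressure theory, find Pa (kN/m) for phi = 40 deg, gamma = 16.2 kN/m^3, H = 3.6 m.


Compute active earth pressure coefficient:
Ka = tan^2(45 - phi/2) = tan^2(25.0) = 0.217443
Compute active force:
Pa = 0.5 * Ka * gamma * H^2
Pa = 0.5 * 0.217443 * 16.2 * 3.6^2
Pa = 22.83 kN/m


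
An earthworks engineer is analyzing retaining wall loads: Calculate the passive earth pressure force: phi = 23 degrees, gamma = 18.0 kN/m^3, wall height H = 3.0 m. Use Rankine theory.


Compute passive earth pressure coefficient:
Kp = tan^2(45 + phi/2) = tan^2(56.5) = 2.282623
Compute passive force:
Pp = 0.5 * Kp * gamma * H^2
Pp = 0.5 * 2.282623 * 18.0 * 3.0^2
Pp = 184.89 kN/m


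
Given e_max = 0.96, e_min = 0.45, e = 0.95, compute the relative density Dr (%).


Using Dr = (e_max - e) / (e_max - e_min) * 100
e_max - e = 0.96 - 0.95 = 0.01
e_max - e_min = 0.96 - 0.45 = 0.51
Dr = 0.01 / 0.51 * 100
Dr = 1.96 %


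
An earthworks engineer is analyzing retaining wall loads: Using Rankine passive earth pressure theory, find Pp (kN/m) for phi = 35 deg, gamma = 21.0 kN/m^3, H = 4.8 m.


Compute passive earth pressure coefficient:
Kp = tan^2(45 + phi/2) = tan^2(62.5) = 3.690172
Compute passive force:
Pp = 0.5 * Kp * gamma * H^2
Pp = 0.5 * 3.690172 * 21.0 * 4.8^2
Pp = 892.73 kN/m


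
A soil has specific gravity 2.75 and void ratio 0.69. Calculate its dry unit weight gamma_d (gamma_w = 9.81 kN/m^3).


Using gamma_d = Gs * gamma_w / (1 + e)
gamma_d = 2.75 * 9.81 / (1 + 0.69)
gamma_d = 2.75 * 9.81 / 1.69
gamma_d = 15.963 kN/m^3


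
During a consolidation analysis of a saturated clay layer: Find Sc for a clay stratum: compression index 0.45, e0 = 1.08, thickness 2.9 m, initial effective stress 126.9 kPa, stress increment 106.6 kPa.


Result: 0.1662 m

Derivation:
Using Sc = Cc * H / (1 + e0) * log10((sigma0 + delta_sigma) / sigma0)
Stress ratio = (126.9 + 106.6) / 126.9 = 1.84003
log10(1.84003) = 0.264825
Cc * H / (1 + e0) = 0.45 * 2.9 / (1 + 1.08) = 0.627404
Sc = 0.627404 * 0.264825
Sc = 0.1662 m


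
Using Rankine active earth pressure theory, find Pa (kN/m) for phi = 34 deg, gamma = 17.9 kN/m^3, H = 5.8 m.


Compute active earth pressure coefficient:
Ka = tan^2(45 - phi/2) = tan^2(28.0) = 0.282715
Compute active force:
Pa = 0.5 * Ka * gamma * H^2
Pa = 0.5 * 0.282715 * 17.9 * 5.8^2
Pa = 85.12 kN/m


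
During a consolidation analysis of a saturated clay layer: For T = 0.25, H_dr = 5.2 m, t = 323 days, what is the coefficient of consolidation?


Result: 0.02093 m^2/day

Derivation:
Using cv = T * H_dr^2 / t
H_dr^2 = 5.2^2 = 27.04
cv = 0.25 * 27.04 / 323
cv = 0.02093 m^2/day


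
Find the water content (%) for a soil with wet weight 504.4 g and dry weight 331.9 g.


Using w = (m_wet - m_dry) / m_dry * 100
m_wet - m_dry = 504.4 - 331.9 = 172.5 g
w = 172.5 / 331.9 * 100
w = 51.97 %


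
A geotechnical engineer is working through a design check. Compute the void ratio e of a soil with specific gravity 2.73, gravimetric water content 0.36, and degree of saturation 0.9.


Using the relation e = Gs * w / S
e = 2.73 * 0.36 / 0.9
e = 1.092


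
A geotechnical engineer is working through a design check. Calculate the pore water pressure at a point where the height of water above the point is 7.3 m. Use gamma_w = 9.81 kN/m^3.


Using u = gamma_w * h_w
u = 9.81 * 7.3
u = 71.61 kPa


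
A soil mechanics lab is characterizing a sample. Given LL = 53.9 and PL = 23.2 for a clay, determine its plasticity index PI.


Result: 30.7

Derivation:
Using PI = LL - PL
PI = 53.9 - 23.2
PI = 30.7


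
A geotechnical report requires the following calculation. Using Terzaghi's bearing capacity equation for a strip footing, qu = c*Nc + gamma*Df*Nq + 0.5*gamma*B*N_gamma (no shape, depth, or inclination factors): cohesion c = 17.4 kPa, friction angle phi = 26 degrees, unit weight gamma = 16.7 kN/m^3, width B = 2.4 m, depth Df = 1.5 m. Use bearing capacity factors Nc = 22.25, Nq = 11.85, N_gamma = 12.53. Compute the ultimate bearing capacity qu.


Compute qu = c*Nc + gamma*Df*Nq + 0.5*gamma*B*N_gamma
Term 1: 17.4 * 22.25 = 387.15
Term 2: 16.7 * 1.5 * 11.85 = 296.8425
Term 3: 0.5 * 16.7 * 2.4 * 12.53 = 251.1012
qu = 387.15 + 296.8425 + 251.1012
qu = 935.09 kPa


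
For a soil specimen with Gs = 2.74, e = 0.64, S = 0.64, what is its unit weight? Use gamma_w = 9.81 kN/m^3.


Result: 18.84 kN/m^3

Derivation:
Using gamma = gamma_w * (Gs + S*e) / (1 + e)
Numerator: Gs + S*e = 2.74 + 0.64*0.64 = 3.1496
Denominator: 1 + e = 1 + 0.64 = 1.64
gamma = 9.81 * 3.1496 / 1.64
gamma = 18.84 kN/m^3


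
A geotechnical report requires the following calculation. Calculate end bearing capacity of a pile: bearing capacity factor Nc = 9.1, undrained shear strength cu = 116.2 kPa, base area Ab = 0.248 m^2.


Using Qb = Nc * cu * Ab
Qb = 9.1 * 116.2 * 0.248
Qb = 262.24 kN


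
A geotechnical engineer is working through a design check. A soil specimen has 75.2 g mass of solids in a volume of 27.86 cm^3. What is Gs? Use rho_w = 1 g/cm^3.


Using Gs = m_s / (V_s * rho_w)
Since rho_w = 1 g/cm^3:
Gs = 75.2 / 27.86
Gs = 2.699


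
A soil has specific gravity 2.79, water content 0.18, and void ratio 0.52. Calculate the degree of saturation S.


Using S = Gs * w / e
S = 2.79 * 0.18 / 0.52
S = 0.9658


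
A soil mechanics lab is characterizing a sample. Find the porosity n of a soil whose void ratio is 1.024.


Using the relation n = e / (1 + e)
n = 1.024 / (1 + 1.024)
n = 1.024 / 2.024
n = 0.5059


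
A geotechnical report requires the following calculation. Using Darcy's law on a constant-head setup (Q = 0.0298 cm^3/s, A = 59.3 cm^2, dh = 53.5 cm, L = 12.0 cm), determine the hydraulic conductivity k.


Compute hydraulic gradient:
i = dh / L = 53.5 / 12.0 = 4.45833
Then apply Darcy's law:
k = Q / (A * i)
k = 0.0298 / (59.3 * 4.45833)
k = 0.0298 / 264.379
k = 0.000113 cm/s


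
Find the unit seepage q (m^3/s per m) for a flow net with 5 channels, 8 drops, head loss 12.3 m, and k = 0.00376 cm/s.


Result: 0.0002891 m^3/s per m

Derivation:
Convert k to m/s for unit consistency with H:
k = 0.00376 cm/s = 0.00376 / 100 m/s = 3.76e-05 m/s
Using q = k * H * Nf / Nd
Nf / Nd = 5 / 8 = 0.625
q = 3.76e-05 * 12.3 * 0.625
q = 0.0002891 m^3/s per m


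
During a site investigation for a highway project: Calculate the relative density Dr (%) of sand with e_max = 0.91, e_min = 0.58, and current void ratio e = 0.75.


Result: 48.48 %

Derivation:
Using Dr = (e_max - e) / (e_max - e_min) * 100
e_max - e = 0.91 - 0.75 = 0.16
e_max - e_min = 0.91 - 0.58 = 0.33
Dr = 0.16 / 0.33 * 100
Dr = 48.48 %


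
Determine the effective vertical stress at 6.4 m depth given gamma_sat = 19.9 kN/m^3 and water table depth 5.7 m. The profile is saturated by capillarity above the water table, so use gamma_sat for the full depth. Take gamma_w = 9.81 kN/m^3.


Total stress = gamma_sat * depth
sigma = 19.9 * 6.4 = 127.36 kPa
Pore water pressure u = gamma_w * (depth - d_wt)
u = 9.81 * (6.4 - 5.7) = 6.867 kPa
Effective stress = sigma - u
sigma' = 127.36 - 6.867 = 120.49 kPa


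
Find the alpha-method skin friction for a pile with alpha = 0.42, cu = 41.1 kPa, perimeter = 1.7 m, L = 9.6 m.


Using Qs = alpha * cu * perimeter * L
Qs = 0.42 * 41.1 * 1.7 * 9.6
Qs = 281.72 kN


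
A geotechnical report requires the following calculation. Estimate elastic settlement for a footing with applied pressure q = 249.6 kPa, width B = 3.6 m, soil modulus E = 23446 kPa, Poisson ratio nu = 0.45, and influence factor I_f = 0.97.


Using Se = q * B * (1 - nu^2) * I_f / E
1 - nu^2 = 1 - 0.45^2 = 0.7975
Se = 249.6 * 3.6 * 0.7975 * 0.97 / 23446
Se = 0.029647 m
Convert to mm: Se = 0.029647 * 1000 = 29.647 mm


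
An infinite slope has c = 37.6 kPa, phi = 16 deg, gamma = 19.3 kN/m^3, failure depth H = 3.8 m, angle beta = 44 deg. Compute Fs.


Using Fs = c / (gamma*H*sin(beta)*cos(beta)) + tan(phi)/tan(beta)
Cohesion contribution = 37.6 / (19.3*3.8*sin(44)*cos(44))
Cohesion contribution = 1.02599
Friction contribution = tan(16)/tan(44) = 0.296934
Fs = 1.02599 + 0.296934
Fs = 1.323


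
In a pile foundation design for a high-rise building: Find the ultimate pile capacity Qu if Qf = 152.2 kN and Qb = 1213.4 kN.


Result: 1365.6 kN

Derivation:
Using Qu = Qf + Qb
Qu = 152.2 + 1213.4
Qu = 1365.6 kN


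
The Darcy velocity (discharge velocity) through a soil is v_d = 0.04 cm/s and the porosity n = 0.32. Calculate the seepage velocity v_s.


Using v_s = v_d / n
v_s = 0.04 / 0.32
v_s = 0.125 cm/s


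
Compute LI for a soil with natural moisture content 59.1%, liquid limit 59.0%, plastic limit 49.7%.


Result: 1.011

Derivation:
First compute the plasticity index:
PI = LL - PL = 59.0 - 49.7 = 9.3
Then compute the liquidity index:
LI = (w - PL) / PI
LI = (59.1 - 49.7) / 9.3
LI = 1.011


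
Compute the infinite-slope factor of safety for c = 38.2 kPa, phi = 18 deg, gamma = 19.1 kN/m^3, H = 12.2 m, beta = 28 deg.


Using Fs = c / (gamma*H*sin(beta)*cos(beta)) + tan(phi)/tan(beta)
Cohesion contribution = 38.2 / (19.1*12.2*sin(28)*cos(28))
Cohesion contribution = 0.395481
Friction contribution = tan(18)/tan(28) = 0.611085
Fs = 0.395481 + 0.611085
Fs = 1.007


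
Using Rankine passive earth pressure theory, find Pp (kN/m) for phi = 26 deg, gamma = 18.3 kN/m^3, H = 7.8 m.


Compute passive earth pressure coefficient:
Kp = tan^2(45 + phi/2) = tan^2(58.0) = 2.561071
Compute passive force:
Pp = 0.5 * Kp * gamma * H^2
Pp = 0.5 * 2.561071 * 18.3 * 7.8^2
Pp = 1425.71 kN/m


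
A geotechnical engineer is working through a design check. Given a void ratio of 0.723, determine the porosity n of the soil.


Result: 0.4196

Derivation:
Using the relation n = e / (1 + e)
n = 0.723 / (1 + 0.723)
n = 0.723 / 1.723
n = 0.4196


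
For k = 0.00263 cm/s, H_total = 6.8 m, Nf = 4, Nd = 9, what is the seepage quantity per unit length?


Result: 7.948e-05 m^3/s per m

Derivation:
Convert k to m/s for unit consistency with H:
k = 0.00263 cm/s = 0.00263 / 100 m/s = 2.63e-05 m/s
Using q = k * H * Nf / Nd
Nf / Nd = 4 / 9 = 0.4444
q = 2.63e-05 * 6.8 * 0.4444
q = 7.948e-05 m^3/s per m


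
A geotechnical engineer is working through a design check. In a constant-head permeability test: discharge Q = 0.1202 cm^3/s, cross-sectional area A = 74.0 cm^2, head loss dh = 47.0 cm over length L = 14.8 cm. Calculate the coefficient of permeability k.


Compute hydraulic gradient:
i = dh / L = 47.0 / 14.8 = 3.17568
Then apply Darcy's law:
k = Q / (A * i)
k = 0.1202 / (74.0 * 3.17568)
k = 0.1202 / 235
k = 0.000511 cm/s


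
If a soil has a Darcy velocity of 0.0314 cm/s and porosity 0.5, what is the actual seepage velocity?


Using v_s = v_d / n
v_s = 0.0314 / 0.5
v_s = 0.0628 cm/s


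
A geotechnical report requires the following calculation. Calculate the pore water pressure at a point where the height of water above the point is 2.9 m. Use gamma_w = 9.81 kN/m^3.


Result: 28.45 kPa

Derivation:
Using u = gamma_w * h_w
u = 9.81 * 2.9
u = 28.45 kPa


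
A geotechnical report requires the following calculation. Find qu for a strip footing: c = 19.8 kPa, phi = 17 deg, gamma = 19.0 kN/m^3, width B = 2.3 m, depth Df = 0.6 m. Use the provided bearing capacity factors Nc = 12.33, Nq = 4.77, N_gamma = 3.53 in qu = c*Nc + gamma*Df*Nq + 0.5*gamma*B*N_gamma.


Compute qu = c*Nc + gamma*Df*Nq + 0.5*gamma*B*N_gamma
Term 1: 19.8 * 12.33 = 244.134
Term 2: 19.0 * 0.6 * 4.77 = 54.378
Term 3: 0.5 * 19.0 * 2.3 * 3.53 = 77.1305
qu = 244.134 + 54.378 + 77.1305
qu = 375.64 kPa


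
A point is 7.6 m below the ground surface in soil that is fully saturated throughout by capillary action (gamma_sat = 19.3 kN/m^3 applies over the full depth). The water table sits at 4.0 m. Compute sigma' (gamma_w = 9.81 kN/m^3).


Total stress = gamma_sat * depth
sigma = 19.3 * 7.6 = 146.68 kPa
Pore water pressure u = gamma_w * (depth - d_wt)
u = 9.81 * (7.6 - 4.0) = 35.316 kPa
Effective stress = sigma - u
sigma' = 146.68 - 35.316 = 111.36 kPa


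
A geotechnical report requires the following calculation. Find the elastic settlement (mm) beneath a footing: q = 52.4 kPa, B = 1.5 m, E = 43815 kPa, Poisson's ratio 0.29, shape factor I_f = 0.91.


Result: 1.495 mm

Derivation:
Using Se = q * B * (1 - nu^2) * I_f / E
1 - nu^2 = 1 - 0.29^2 = 0.9159
Se = 52.4 * 1.5 * 0.9159 * 0.91 / 43815
Se = 0.001495 m
Convert to mm: Se = 0.001495 * 1000 = 1.495 mm


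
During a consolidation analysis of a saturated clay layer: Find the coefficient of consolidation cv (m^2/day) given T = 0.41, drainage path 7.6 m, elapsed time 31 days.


Result: 0.76392 m^2/day

Derivation:
Using cv = T * H_dr^2 / t
H_dr^2 = 7.6^2 = 57.76
cv = 0.41 * 57.76 / 31
cv = 0.76392 m^2/day


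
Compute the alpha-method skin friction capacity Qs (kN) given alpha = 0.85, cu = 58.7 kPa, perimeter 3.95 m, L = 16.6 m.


Result: 3271.62 kN

Derivation:
Using Qs = alpha * cu * perimeter * L
Qs = 0.85 * 58.7 * 3.95 * 16.6
Qs = 3271.62 kN


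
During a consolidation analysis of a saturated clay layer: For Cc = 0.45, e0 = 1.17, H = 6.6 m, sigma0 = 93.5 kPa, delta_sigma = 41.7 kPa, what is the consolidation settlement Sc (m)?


Result: 0.2192 m

Derivation:
Using Sc = Cc * H / (1 + e0) * log10((sigma0 + delta_sigma) / sigma0)
Stress ratio = (93.5 + 41.7) / 93.5 = 1.44599
log10(1.44599) = 0.160165
Cc * H / (1 + e0) = 0.45 * 6.6 / (1 + 1.17) = 1.36866
Sc = 1.36866 * 0.160165
Sc = 0.2192 m


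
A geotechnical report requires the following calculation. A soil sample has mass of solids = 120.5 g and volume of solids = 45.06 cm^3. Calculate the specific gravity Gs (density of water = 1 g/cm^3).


Using Gs = m_s / (V_s * rho_w)
Since rho_w = 1 g/cm^3:
Gs = 120.5 / 45.06
Gs = 2.674


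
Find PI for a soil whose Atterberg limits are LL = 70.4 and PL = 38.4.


Using PI = LL - PL
PI = 70.4 - 38.4
PI = 32.0


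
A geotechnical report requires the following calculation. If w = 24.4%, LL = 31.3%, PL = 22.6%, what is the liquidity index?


Result: 0.207

Derivation:
First compute the plasticity index:
PI = LL - PL = 31.3 - 22.6 = 8.7
Then compute the liquidity index:
LI = (w - PL) / PI
LI = (24.4 - 22.6) / 8.7
LI = 0.207


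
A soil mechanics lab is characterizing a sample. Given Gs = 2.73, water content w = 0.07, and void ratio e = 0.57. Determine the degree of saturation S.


Result: 0.3353

Derivation:
Using S = Gs * w / e
S = 2.73 * 0.07 / 0.57
S = 0.3353


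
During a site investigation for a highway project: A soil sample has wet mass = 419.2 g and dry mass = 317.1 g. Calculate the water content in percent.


Using w = (m_wet - m_dry) / m_dry * 100
m_wet - m_dry = 419.2 - 317.1 = 102.1 g
w = 102.1 / 317.1 * 100
w = 32.2 %
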